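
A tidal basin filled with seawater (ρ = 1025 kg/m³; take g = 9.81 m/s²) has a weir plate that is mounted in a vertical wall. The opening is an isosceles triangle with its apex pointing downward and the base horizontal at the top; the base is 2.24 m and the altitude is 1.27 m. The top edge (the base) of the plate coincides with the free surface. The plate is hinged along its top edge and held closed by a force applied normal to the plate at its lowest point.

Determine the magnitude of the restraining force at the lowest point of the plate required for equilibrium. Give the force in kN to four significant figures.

γ = ρg = 1025 × 9.81 / 1000 = 10.05525 kN/m³.
With the apex down, the centroid sits h/3 = 1.27/3 = 0.423333 m below the base (the top edge), so the centroid depth is h_c = 0.423333 m.
A = ½ × 2.24 × 1.27 = 1.4224 m².
Resultant F = γ·h_c·A = 10.05525 × 0.423333 × 1.4224 = 6.05476 kN.
I_c = b·h³/36 = 2.24 × 1.27³/36 = 0.127455 m⁴.
Centre of pressure: y_p = y_c + I_c/(y_c·A) = 0.423333 + 0.127455/(0.423333 × 1.4224) = 0.423333 + 0.211667 = 0.635 m along the plane.
The resultant acts 0.423333 + 0.211667 = 0.635 m (along the plate) below the hinge at the top edge, so the moment about the hinge is M = F × 0.635 = 6.05476 × 0.635 = 3.84477 kN·m.
A normal force at the bottom, 1.27 m from the hinge, must supply this moment: P = 3.84477/1.27 = 3.02738 kN.

P ≈ 3.027 kN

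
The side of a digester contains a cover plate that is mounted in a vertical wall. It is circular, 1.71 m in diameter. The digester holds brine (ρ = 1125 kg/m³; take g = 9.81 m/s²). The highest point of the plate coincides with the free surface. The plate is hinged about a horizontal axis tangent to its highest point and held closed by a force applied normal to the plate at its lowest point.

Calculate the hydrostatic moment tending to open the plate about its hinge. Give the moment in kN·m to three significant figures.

γ = ρg = 1125 × 9.81 / 1000 = 11.03625 kN/m³.
The centroid is at the centre, 0.855 m below the top of the plate, so the centroid depth is h_c = 0.855 m.
A = π(0.855)² = 2.29658 m².
Resultant F = γ·h_c·A = 11.03625 × 0.855 × 2.29658 = 21.6705 kN.
I_c = πr⁴/4 = π × 0.855⁴/4 = 0.419715 m⁴.
Centre of pressure: y_p = y_c + I_c/(y_c·A) = 0.855 + 0.419715/(0.855 × 2.29658) = 0.855 + 0.21375 = 1.06875 m along the plane.
The resultant acts 0.855 + 0.21375 = 1.06875 m (along the plate) below the hinge at the top edge, so the moment about the hinge is M = F × 1.06875 = 21.6705 × 1.06875 = 23.1603 kN·m.

M ≈ 23.2 kN·m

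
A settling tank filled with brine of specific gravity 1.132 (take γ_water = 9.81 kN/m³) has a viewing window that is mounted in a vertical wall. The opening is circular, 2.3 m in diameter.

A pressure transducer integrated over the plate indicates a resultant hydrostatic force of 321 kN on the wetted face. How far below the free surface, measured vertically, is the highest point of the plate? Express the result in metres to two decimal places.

d_top ≈ 5.81 m

γ = 1.132 × 9.81 = 11.10492 kN/m³.
A = π(1.15)² = 4.15476 m².
From F = γ·h_c·A, the centroid depth is h_c = 321/(11.10492 × 4.15476) = 6.95735 m.
The centroid is at the centre, 1.15 m below the top of the plate, so the highest point sits at h_top = 6.95735 − 1.15 = 5.80735 m below the surface.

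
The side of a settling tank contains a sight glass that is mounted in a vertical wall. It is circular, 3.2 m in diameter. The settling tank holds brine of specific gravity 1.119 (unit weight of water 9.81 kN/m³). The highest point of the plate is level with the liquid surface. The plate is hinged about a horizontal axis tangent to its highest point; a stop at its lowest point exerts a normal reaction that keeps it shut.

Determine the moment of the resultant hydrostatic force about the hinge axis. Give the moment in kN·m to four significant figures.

M ≈ 282.5 kN·m

γ = 1.119 × 9.81 = 10.97739 kN/m³.
The centroid is at the centre, 1.6 m below the top of the plate, so the centroid depth is h_c = 1.6 m.
A = π(1.6)² = 8.04248 m².
Resultant F = γ·h_c·A = 10.97739 × 1.6 × 8.04248 = 141.257 kN.
I_c = πr⁴/4 = π × 1.6⁴/4 = 5.14719 m⁴.
Centre of pressure: y_p = y_c + I_c/(y_c·A) = 1.6 + 5.14719/(1.6 × 8.04248) = 1.6 + 0.4 = 2 m along the plane.
The resultant acts 1.6 + 0.4 = 2 m (along the plate) below the hinge at the top edge, so the moment about the hinge is M = F × 2 = 141.257 × 2 = 282.514 kN·m.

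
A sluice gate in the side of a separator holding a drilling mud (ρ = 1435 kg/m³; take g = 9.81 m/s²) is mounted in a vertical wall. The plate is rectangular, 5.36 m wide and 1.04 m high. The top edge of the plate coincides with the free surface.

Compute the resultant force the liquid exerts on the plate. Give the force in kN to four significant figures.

F ≈ 40.81 kN

γ = ρg = 1435 × 9.81 / 1000 = 14.07735 kN/m³.
The centroid lies 1.04/2 = 0.52 m below the top edge, so the centroid depth is h_c = 0.52 m.
A = 5.36 × 1.04 = 5.5744 m².
Resultant F = γ·h_c·A = 14.07735 × 0.52 × 5.5744 = 40.8058 kN.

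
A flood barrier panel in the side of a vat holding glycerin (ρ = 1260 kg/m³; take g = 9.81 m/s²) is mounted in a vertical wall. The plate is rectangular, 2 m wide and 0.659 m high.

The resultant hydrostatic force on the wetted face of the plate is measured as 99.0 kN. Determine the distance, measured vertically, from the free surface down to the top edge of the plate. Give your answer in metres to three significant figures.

γ = ρg = 1260 × 9.81 / 1000 = 12.3606 kN/m³.
A = 2 × 0.659 = 1.318 m².
From F = γ·h_c·A, the centroid depth is h_c = 99.0/(12.3606 × 1.318) = 6.07687 m.
The centroid lies 0.659/2 = 0.3295 m below the top edge, so the top edge sits at h_top = 6.07687 − 0.3295 = 5.74737 m below the surface.

d_top ≈ 5.75 m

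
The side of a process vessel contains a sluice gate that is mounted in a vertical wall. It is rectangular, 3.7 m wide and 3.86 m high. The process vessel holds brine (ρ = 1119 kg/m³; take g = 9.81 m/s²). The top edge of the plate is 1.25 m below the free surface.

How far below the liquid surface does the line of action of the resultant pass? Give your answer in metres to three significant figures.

γ = ρg = 1119 × 9.81 / 1000 = 10.97739 kN/m³.
The centroid lies 3.86/2 = 1.93 m below the top edge, so the centroid depth is h_c = 1.25 + 1.93 = 3.18 m.
A = 3.7 × 3.86 = 14.282 m².
Resultant F = γ·h_c·A = 10.97739 × 3.18 × 14.282 = 498.557 kN.
I_c = b·h³/12 = 3.7 × 3.86³/12 = 17.733 m⁴.
Centre of pressure: y_p = y_c + I_c/(y_c·A) = 3.18 + 17.733/(3.18 × 14.282) = 3.18 + 0.390451 = 3.57045 m along the plane.

h_p = 3.57 m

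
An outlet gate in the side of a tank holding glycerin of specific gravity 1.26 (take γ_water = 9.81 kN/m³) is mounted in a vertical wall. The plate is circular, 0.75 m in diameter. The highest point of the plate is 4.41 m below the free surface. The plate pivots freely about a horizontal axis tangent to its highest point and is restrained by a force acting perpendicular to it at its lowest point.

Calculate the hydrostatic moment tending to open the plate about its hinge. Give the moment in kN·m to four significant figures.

γ = 1.26 × 9.81 = 12.3606 kN/m³.
The centroid is at the centre, 0.375 m below the top of the plate, so the centroid depth is h_c = 4.41 + 0.375 = 4.785 m.
A = π(0.375)² = 0.441786 m².
Resultant F = γ·h_c·A = 12.3606 × 4.785 × 0.441786 = 26.1296 kN.
I_c = πr⁴/4 = π × 0.375⁴/4 = 0.0155316 m⁴.
Centre of pressure: y_p = y_c + I_c/(y_c·A) = 4.785 + 0.0155316/(4.785 × 0.441786) = 4.785 + 0.00734721 = 4.79235 m along the plane.
The resultant acts 0.375 + 0.00734721 = 0.382347 m (along the plate) below the hinge at the top edge, so the moment about the hinge is M = F × 0.382347 = 26.1296 × 0.382347 = 9.99057 kN·m.

M ≈ 9.991 kN·m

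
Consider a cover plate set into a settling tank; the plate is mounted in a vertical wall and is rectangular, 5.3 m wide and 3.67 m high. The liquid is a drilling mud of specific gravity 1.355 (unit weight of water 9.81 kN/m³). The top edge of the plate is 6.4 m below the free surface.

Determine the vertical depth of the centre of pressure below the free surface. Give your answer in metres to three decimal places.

γ = 1.355 × 9.81 = 13.29255 kN/m³.
The centroid lies 3.67/2 = 1.835 m below the top edge, so the centroid depth is h_c = 6.4 + 1.835 = 8.235 m.
A = 5.3 × 3.67 = 19.451 m².
Resultant F = γ·h_c·A = 13.29255 × 8.235 × 19.451 = 2129.19 kN.
I_c = b·h³/12 = 5.3 × 3.67³/12 = 21.832 m⁴.
Centre of pressure: y_p = y_c + I_c/(y_c·A) = 8.235 + 21.832/(8.235 × 19.451) = 8.235 + 0.136298 = 8.3713 m along the plane.

h_p = 8.371 m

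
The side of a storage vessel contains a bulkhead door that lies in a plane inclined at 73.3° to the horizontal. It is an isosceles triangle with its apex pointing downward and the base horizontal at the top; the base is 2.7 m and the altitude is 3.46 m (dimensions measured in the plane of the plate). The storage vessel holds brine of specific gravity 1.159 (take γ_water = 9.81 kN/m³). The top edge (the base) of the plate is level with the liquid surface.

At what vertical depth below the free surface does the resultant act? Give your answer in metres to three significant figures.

γ = 1.159 × 9.81 = 11.36979 kN/m³.
Let θ = 73.3° be the plate's angle to the horizontal; measure y along the incline from where the plane meets the free surface. Vertical depth h = y·sinθ with sinθ = 0.957822.
With the apex down, the centroid sits h/3 = 3.46/3 = 1.15333 m below the base (the top edge), so y_c = 1.15333 m and h_c = 1.15333 × 0.957822 = 1.10468 m.
A = ½ × 2.7 × 3.46 = 4.671 m².
Resultant F = γ·h_c·A = 11.36979 × 1.10468 × 4.671 = 58.6677 kN.
I_c = b·h³/36 = 2.7 × 3.46³/36 = 3.10663 m⁴.
Centre of pressure: y_p = y_c + I_c/(y_c·A) = 1.15333 + 3.10663/(1.15333 × 4.671) = 1.15333 + 0.576668 = 1.73 m along the plane.
Vertically, h_p = y_p·sinθ = 1.73 × 0.957822 = 1.65703 m.

h_p = 1.66 m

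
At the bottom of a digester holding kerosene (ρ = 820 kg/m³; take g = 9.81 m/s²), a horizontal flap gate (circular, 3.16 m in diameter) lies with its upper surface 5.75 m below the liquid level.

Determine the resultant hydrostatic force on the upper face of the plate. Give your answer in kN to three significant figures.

γ = ρg = 820 × 9.81 / 1000 = 8.0442 kN/m³.
The plate is horizontal, so pressure is uniform at p = γ·h = 8.0442 × 5.75 = 46.2542 kN/m².
A = π(1.58)² = 7.84267 m².
F = p·A = 46.2542 × 7.84267 = 362.756 kN.

F ≈ 363 kN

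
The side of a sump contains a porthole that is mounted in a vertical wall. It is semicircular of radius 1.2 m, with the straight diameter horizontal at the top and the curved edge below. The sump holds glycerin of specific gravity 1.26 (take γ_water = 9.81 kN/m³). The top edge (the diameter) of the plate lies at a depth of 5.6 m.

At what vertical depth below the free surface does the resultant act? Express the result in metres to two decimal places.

γ = 1.26 × 9.81 = 12.3606 kN/m³.
The centroid of a semicircle lies 4r/(3π) = 0.509296 m from the diameter, here below the top edge, so the centroid depth is h_c = 5.6 + 0.509296 = 6.1093 m.
A = πr²/2 = π × 1.2²/2 = 2.26195 m².
Resultant F = γ·h_c·A = 12.3606 × 6.1093 × 2.26195 = 170.81 kN.
I_c = (π/8 − 8/(9π))·r⁴ = 0.109757 × 1.2⁴ = 0.227592 m⁴.
Centre of pressure: y_p = y_c + I_c/(y_c·A) = 6.1093 + 0.227592/(6.1093 × 2.26195) = 6.1093 + 0.0164696 = 6.12577 m along the plane.

h_p = 6.13 m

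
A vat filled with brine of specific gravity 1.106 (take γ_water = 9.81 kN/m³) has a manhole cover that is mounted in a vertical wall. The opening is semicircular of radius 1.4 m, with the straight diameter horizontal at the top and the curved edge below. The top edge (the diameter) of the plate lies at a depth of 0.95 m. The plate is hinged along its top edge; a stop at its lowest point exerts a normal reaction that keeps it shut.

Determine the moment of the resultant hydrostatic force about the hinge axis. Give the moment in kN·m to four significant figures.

γ = 1.106 × 9.81 = 10.84986 kN/m³.
The centroid of a semicircle lies 4r/(3π) = 0.594178 m from the diameter, here below the top edge, so the centroid depth is h_c = 0.95 + 0.594178 = 1.54418 m.
A = πr²/2 = π × 1.4²/2 = 3.07876 m².
Resultant F = γ·h_c·A = 10.84986 × 1.54418 × 3.07876 = 51.582 kN.
I_c = (π/8 − 8/(9π))·r⁴ = 0.109757 × 1.4⁴ = 0.421642 m⁴.
Centre of pressure: y_p = y_c + I_c/(y_c·A) = 1.54418 + 0.421642/(1.54418 × 3.07876) = 1.54418 + 0.0886891 = 1.63287 m along the plane.
The resultant acts 0.594178 + 0.0886891 = 0.682867 m (along the plate) below the hinge at the top edge, so the moment about the hinge is M = F × 0.682867 = 51.582 × 0.682867 = 35.2236 kN·m.

M ≈ 35.22 kN·m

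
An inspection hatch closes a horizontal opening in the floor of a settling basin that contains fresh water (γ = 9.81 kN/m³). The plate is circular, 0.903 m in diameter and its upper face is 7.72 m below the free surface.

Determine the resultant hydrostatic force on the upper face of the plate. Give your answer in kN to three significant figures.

F ≈ 48.5 kN

γ = 9.81 kN/m³.
The plate is horizontal, so pressure is uniform at p = γ·h = 9.81 × 7.72 = 75.7332 kN/m².
A = π(0.4515)² = 0.640421 m².
F = p·A = 75.7332 × 0.640421 = 48.5011 kN.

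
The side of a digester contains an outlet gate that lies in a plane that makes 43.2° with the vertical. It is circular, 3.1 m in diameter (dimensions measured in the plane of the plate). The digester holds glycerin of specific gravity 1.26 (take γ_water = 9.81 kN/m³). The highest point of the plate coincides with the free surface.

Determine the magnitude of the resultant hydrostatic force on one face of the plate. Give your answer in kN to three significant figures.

F ≈ 105 kN

γ = 1.26 × 9.81 = 12.3606 kN/m³.
The plate makes 43.2° with the vertical, i.e. θ = 90° − 43.2° = 46.8° to the horizontal. Measuring y along the incline from the free-surface line, vertical depth h = y·sinθ with sinθ = 0.728969.
The centroid is at the centre, 1.55 m below the top of the plate, so y_c = 1.55 m and h_c = 1.55 × 0.728969 = 1.1299 m.
A = π(1.55)² = 7.54768 m².
Resultant F = γ·h_c·A = 12.3606 × 1.1299 × 7.54768 = 105.413 kN.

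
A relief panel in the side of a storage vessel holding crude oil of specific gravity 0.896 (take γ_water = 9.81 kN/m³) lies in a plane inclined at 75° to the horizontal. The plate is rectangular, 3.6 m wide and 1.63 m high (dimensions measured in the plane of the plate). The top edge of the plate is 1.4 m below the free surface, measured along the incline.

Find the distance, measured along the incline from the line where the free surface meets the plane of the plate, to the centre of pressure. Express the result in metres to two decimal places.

γ = 0.896 × 9.81 = 8.78976 kN/m³.
Let θ = 75° be the plate's angle to the horizontal; measure y along the incline from where the plane meets the free surface. Vertical depth h = y·sinθ with sinθ = 0.965926.
The centroid lies 1.63/2 = 0.815 m below the top edge, so y_c = 1.4 + 0.815 = 2.215 m and h_c = 2.215 × 0.965926 = 2.13953 m.
A = 3.6 × 1.63 = 5.868 m².
Resultant F = γ·h_c·A = 8.78976 × 2.13953 × 5.868 = 110.353 kN.
I_c = b·h³/12 = 3.6 × 1.63³/12 = 1.29922 m⁴.
Centre of pressure: y_p = y_c + I_c/(y_c·A) = 2.215 + 1.29922/(2.215 × 5.868) = 2.215 + 0.0999583 = 2.31496 m along the plane.

y_p = 2.31 m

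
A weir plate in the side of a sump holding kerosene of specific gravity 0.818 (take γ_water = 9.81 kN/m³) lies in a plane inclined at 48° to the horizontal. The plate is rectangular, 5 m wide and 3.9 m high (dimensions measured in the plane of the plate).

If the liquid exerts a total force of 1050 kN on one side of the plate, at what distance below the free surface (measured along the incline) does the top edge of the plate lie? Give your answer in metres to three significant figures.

γ = 0.818 × 9.81 = 8.02458 kN/m³.
A = 5 × 3.9 = 19.5 m².
From F = γ·h_c·A, the centroid depth is h_c = 1050/(8.02458 × 19.5) = 6.71015 m.
Let θ = 48° be the plate's angle to the horizontal; measure y along the incline from where the plane meets the free surface. Vertical depth h = y·sinθ with sinθ = 0.743145.
Along the incline, y_c = h_c/sinθ = 6.71015/0.743145 = 9.0294 m.
The centroid lies 3.9/2 = 1.95 m below the top edge, so the top edge sits at y_top = 9.0294 − 1.95 = 7.0794 m along the incline.

y_top ≈ 7.08 m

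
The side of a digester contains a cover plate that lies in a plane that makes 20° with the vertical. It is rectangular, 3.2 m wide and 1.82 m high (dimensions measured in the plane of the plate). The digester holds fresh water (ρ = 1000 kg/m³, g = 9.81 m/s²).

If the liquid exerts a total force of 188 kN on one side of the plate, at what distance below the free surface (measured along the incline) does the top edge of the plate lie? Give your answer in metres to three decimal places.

y_top ≈ 2.592 m

γ = ρg = 1000 × 9.81 = 9810 N/m³ = 9.81 kN/m³.
A = 3.2 × 1.82 = 5.824 m².
From F = γ·h_c·A, the centroid depth is h_c = 188/(9.81 × 5.824) = 3.29054 m.
The plate makes 20° with the vertical, i.e. θ = 90° − 20° = 70° to the horizontal. Measuring y along the incline from the free-surface line, vertical depth h = y·sinθ with sinθ = 0.939693.
Along the incline, y_c = h_c/sinθ = 3.29054/0.939693 = 3.50172 m.
The centroid lies 1.82/2 = 0.91 m below the top edge, so the top edge sits at y_top = 3.50172 − 0.91 = 2.59172 m along the incline.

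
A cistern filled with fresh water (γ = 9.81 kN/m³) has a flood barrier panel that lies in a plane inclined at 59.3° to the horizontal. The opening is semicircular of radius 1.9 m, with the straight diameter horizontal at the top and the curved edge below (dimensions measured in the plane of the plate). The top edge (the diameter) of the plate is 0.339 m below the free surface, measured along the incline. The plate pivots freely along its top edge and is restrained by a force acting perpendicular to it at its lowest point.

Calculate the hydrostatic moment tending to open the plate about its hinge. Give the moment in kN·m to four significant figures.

M ≈ 56.24 kN·m

γ = 9.81 kN/m³.
Let θ = 59.3° be the plate's angle to the horizontal; measure y along the incline from where the plane meets the free surface. Vertical depth h = y·sinθ with sinθ = 0.859852.
The centroid of a semicircle lies 4r/(3π) = 0.806385 m from the diameter, here below the top edge, so y_c = 0.339 + 0.806385 = 1.14539 m and h_c = 1.14539 × 0.859852 = 0.984866 m.
A = πr²/2 = π × 1.9²/2 = 5.67057 m².
Resultant F = γ·h_c·A = 9.81 × 0.984866 × 5.67057 = 54.7864 kN.
I_c = (π/8 − 8/(9π))·r⁴ = 0.109757 × 1.9⁴ = 1.43036 m⁴.
Centre of pressure: y_p = y_c + I_c/(y_c·A) = 1.14539 + 1.43036/(1.14539 × 5.67057) = 1.14539 + 0.220224 = 1.36561 m along the plane.
The resultant acts 0.806385 + 0.220224 = 1.02661 m (along the plate) below the hinge at the top edge, so the moment about the hinge is M = F × 1.02661 = 54.7864 × 1.02661 = 56.2443 kN·m.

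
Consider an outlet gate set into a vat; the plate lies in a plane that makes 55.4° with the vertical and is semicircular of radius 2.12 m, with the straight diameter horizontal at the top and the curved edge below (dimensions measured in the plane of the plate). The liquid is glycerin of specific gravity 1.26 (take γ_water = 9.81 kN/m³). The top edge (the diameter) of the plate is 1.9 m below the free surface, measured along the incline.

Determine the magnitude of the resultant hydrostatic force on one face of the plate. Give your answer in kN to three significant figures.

F ≈ 139 kN

γ = 1.26 × 9.81 = 12.3606 kN/m³.
The plate makes 55.4° with the vertical, i.e. θ = 90° − 55.4° = 34.6° to the horizontal. Measuring y along the incline from the free-surface line, vertical depth h = y·sinθ with sinθ = 0.567844.
The centroid of a semicircle lies 4r/(3π) = 0.899756 m from the diameter, here below the top edge, so y_c = 1.9 + 0.899756 = 2.79976 m and h_c = 2.79976 × 0.567844 = 1.58983 m.
A = πr²/2 = π × 2.12²/2 = 7.05979 m².
Resultant F = γ·h_c·A = 12.3606 × 1.58983 × 7.05979 = 138.734 kN.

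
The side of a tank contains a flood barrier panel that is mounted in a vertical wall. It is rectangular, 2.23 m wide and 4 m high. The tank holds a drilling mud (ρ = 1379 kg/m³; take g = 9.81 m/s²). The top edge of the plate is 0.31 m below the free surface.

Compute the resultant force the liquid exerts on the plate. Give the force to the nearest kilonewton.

F ≈ 279 kN

γ = ρg = 1379 × 9.81 / 1000 = 13.52799 kN/m³.
The centroid lies 4/2 = 2 m below the top edge, so the centroid depth is h_c = 0.31 + 2 = 2.31 m.
A = 2.23 × 4 = 8.92 m².
Resultant F = γ·h_c·A = 13.52799 × 2.31 × 8.92 = 278.747 kN.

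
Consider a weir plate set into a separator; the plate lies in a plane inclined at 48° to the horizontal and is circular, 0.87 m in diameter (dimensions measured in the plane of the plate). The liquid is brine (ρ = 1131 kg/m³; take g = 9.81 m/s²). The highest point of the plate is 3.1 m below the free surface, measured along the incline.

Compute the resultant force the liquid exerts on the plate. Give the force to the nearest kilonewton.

F ≈ 17 kN

γ = ρg = 1131 × 9.81 / 1000 = 11.09511 kN/m³.
Let θ = 48° be the plate's angle to the horizontal; measure y along the incline from where the plane meets the free surface. Vertical depth h = y·sinθ with sinθ = 0.743145.
The centroid is at the centre, 0.435 m below the top of the plate, so y_c = 3.1 + 0.435 = 3.535 m and h_c = 3.535 × 0.743145 = 2.62702 m.
A = π(0.435)² = 0.594468 m².
Resultant F = γ·h_c·A = 11.09511 × 2.62702 × 0.594468 = 17.327 kN.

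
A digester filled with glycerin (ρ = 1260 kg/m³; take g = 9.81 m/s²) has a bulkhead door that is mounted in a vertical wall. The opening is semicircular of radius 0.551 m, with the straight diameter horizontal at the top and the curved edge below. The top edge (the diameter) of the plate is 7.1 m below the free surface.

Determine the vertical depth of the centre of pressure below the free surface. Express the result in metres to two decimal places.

γ = ρg = 1260 × 9.81 / 1000 = 12.3606 kN/m³.
The centroid of a semicircle lies 4r/(3π) = 0.233852 m from the diameter, here below the top edge, so the centroid depth is h_c = 7.1 + 0.233852 = 7.33385 m.
A = πr²/2 = π × 0.551²/2 = 0.476895 m².
Resultant F = γ·h_c·A = 12.3606 × 7.33385 × 0.476895 = 43.2309 kN.
I_c = (π/8 − 8/(9π))·r⁴ = 0.109757 × 0.551⁴ = 0.0101167 m⁴.
Centre of pressure: y_p = y_c + I_c/(y_c·A) = 7.33385 + 0.0101167/(7.33385 × 0.476895) = 7.33385 + 0.00289257 = 7.33674 m along the plane.

h_p = 7.34 m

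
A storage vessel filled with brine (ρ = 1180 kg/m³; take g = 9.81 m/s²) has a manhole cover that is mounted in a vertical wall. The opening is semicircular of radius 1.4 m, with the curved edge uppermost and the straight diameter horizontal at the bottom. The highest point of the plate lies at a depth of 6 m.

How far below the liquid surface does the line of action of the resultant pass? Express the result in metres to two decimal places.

γ = ρg = 1180 × 9.81 / 1000 = 11.5758 kN/m³.
The centroid lies 4r/(3π) = 0.594178 m above the diameter, so r − 4r/(3π) = 1.4 − 0.594178 = 0.805822 m below the topmost point, so the centroid depth is h_c = 6 + 0.805822 = 6.80582 m.
A = πr²/2 = π × 1.4²/2 = 3.07876 m².
Resultant F = γ·h_c·A = 11.5758 × 6.80582 × 3.07876 = 242.553 kN.
I_c = (π/8 − 8/(9π))·r⁴ = 0.109757 × 1.4⁴ = 0.421642 m⁴.
Centre of pressure: y_p = y_c + I_c/(y_c·A) = 6.80582 + 0.421642/(6.80582 × 3.07876) = 6.80582 + 0.0201228 = 6.82594 m along the plane.

h_p = 6.83 m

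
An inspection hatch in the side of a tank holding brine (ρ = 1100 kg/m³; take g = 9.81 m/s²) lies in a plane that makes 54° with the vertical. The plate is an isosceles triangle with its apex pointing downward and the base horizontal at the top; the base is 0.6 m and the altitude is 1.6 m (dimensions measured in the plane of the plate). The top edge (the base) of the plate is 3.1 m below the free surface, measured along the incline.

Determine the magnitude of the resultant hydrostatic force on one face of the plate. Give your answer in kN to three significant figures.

γ = ρg = 1100 × 9.81 / 1000 = 10.791 kN/m³.
The plate makes 54° with the vertical, i.e. θ = 90° − 54° = 36° to the horizontal. Measuring y along the incline from the free-surface line, vertical depth h = y·sinθ with sinθ = 0.587785.
With the apex down, the centroid sits h/3 = 1.6/3 = 0.533333 m below the base (the top edge), so y_c = 3.1 + 0.533333 = 3.63333 m and h_c = 3.63333 × 0.587785 = 2.13562 m.
A = ½ × 0.6 × 1.6 = 0.48 m².
Resultant F = γ·h_c·A = 10.791 × 2.13562 × 0.48 = 11.0618 kN.

F ≈ 11.1 kN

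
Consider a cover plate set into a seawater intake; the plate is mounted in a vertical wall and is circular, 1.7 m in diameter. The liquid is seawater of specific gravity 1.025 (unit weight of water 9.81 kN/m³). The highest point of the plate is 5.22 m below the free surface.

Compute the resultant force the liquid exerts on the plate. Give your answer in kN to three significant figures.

F ≈ 139 kN

γ = 1.025 × 9.81 = 10.05525 kN/m³.
The centroid is at the centre, 0.85 m below the top of the plate, so the centroid depth is h_c = 5.22 + 0.85 = 6.07 m.
A = π(0.85)² = 2.2698 m².
Resultant F = γ·h_c·A = 10.05525 × 6.07 × 2.2698 = 138.538 kN.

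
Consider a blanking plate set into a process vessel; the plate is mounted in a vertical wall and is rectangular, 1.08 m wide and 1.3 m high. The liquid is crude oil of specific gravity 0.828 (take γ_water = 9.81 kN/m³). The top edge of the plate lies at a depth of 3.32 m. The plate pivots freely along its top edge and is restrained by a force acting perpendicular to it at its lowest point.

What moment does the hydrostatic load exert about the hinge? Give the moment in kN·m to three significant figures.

M ≈ 31.0 kN·m

γ = 0.828 × 9.81 = 8.12268 kN/m³.
The centroid lies 1.3/2 = 0.65 m below the top edge, so the centroid depth is h_c = 3.32 + 0.65 = 3.97 m.
A = 1.08 × 1.3 = 1.404 m².
Resultant F = γ·h_c·A = 8.12268 × 3.97 × 1.404 = 45.2748 kN.
I_c = b·h³/12 = 1.08 × 1.3³/12 = 0.19773 m⁴.
Centre of pressure: y_p = y_c + I_c/(y_c·A) = 3.97 + 0.19773/(3.97 × 1.404) = 3.97 + 0.0354744 = 4.00547 m along the plane.
The resultant acts 0.65 + 0.0354744 = 0.685474 m (along the plate) below the hinge at the top edge, so the moment about the hinge is M = F × 0.685474 = 45.2748 × 0.685474 = 31.0347 kN·m.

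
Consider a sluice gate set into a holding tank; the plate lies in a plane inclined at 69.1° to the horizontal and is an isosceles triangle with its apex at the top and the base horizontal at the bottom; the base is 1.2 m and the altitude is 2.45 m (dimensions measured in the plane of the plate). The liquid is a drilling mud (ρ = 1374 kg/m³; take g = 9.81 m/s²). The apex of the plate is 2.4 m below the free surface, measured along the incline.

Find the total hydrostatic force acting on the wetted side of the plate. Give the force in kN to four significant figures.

γ = ρg = 1374 × 9.81 / 1000 = 13.47894 kN/m³.
Let θ = 69.1° be the plate's angle to the horizontal; measure y along the incline from where the plane meets the free surface. Vertical depth h = y·sinθ with sinθ = 0.934204.
With the apex up, the centroid sits 2h/3 = 2 × 2.45/3 = 1.63333 m below the apex, so y_c = 2.4 + 1.63333 = 4.03333 m and h_c = 4.03333 × 0.934204 = 3.76795 m.
A = ½ × 1.2 × 2.45 = 1.47 m².
Resultant F = γ·h_c·A = 13.47894 × 3.76795 × 1.47 = 74.6583 kN.

F ≈ 74.66 kN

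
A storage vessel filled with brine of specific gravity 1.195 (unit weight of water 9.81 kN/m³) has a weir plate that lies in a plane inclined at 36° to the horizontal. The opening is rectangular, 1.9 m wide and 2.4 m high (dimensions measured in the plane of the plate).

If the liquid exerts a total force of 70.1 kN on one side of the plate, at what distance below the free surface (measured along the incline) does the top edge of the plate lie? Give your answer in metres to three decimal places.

y_top ≈ 1.031 m

γ = 1.195 × 9.81 = 11.72295 kN/m³.
A = 1.9 × 2.4 = 4.56 m².
From F = γ·h_c·A, the centroid depth is h_c = 70.1/(11.72295 × 4.56) = 1.31134 m.
Let θ = 36° be the plate's angle to the horizontal; measure y along the incline from where the plane meets the free surface. Vertical depth h = y·sinθ with sinθ = 0.587785.
Along the incline, y_c = h_c/sinθ = 1.31134/0.587785 = 2.23099 m.
The centroid lies 2.4/2 = 1.2 m below the top edge, so the top edge sits at y_top = 2.23099 − 1.2 = 1.03099 m along the incline.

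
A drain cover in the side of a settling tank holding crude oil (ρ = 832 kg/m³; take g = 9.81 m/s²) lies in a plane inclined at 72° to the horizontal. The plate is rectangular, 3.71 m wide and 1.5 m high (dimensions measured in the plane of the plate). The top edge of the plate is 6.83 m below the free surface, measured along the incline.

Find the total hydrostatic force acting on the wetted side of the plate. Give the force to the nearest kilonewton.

γ = ρg = 832 × 9.81 / 1000 = 8.16192 kN/m³.
Let θ = 72° be the plate's angle to the horizontal; measure y along the incline from where the plane meets the free surface. Vertical depth h = y·sinθ with sinθ = 0.951057.
The centroid lies 1.5/2 = 0.75 m below the top edge, so y_c = 6.83 + 0.75 = 7.58 m and h_c = 7.58 × 0.951057 = 7.20901 m.
A = 3.71 × 1.5 = 5.565 m².
Resultant F = γ·h_c·A = 8.16192 × 7.20901 × 5.565 = 327.441 kN.

F ≈ 327 kN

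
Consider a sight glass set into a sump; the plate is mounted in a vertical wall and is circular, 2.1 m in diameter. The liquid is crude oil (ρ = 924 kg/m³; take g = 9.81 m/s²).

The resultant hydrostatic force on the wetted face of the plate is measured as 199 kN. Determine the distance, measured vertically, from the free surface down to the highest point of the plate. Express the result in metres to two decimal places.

γ = ρg = 924 × 9.81 / 1000 = 9.06444 kN/m³.
A = π(1.05)² = 3.46361 m².
From F = γ·h_c·A, the centroid depth is h_c = 199/(9.06444 × 3.46361) = 6.33845 m.
The centroid is at the centre, 1.05 m below the top of the plate, so the highest point sits at h_top = 6.33845 − 1.05 = 5.28845 m below the surface.

d_top ≈ 5.29 m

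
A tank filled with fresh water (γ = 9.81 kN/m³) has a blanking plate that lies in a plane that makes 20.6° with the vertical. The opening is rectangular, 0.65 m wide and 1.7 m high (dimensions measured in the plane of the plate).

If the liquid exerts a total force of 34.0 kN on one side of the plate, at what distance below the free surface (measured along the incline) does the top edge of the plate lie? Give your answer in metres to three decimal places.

y_top ≈ 2.501 m

γ = 9.81 kN/m³.
A = 0.65 × 1.7 = 1.105 m².
From F = γ·h_c·A, the centroid depth is h_c = 34.0/(9.81 × 1.105) = 3.13652 m.
The plate makes 20.6° with the vertical, i.e. θ = 90° − 20.6° = 69.4° to the horizontal. Measuring y along the incline from the free-surface line, vertical depth h = y·sinθ with sinθ = 0.936060.
Along the incline, y_c = h_c/sinθ = 3.13652/0.936060 = 3.35077 m.
The centroid lies 1.7/2 = 0.85 m below the top edge, so the top edge sits at y_top = 3.35077 − 0.85 = 2.50077 m along the incline.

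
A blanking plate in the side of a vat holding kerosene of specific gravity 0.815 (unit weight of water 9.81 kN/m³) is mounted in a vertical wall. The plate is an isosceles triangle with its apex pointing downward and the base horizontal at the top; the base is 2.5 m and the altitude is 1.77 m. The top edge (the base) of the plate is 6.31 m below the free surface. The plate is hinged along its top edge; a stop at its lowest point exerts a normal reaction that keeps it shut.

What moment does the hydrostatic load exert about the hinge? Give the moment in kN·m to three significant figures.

γ = 0.815 × 9.81 = 7.99515 kN/m³.
With the apex down, the centroid sits h/3 = 1.77/3 = 0.59 m below the base (the top edge), so the centroid depth is h_c = 6.31 + 0.59 = 6.9 m.
A = ½ × 2.5 × 1.77 = 2.2125 m².
Resultant F = γ·h_c·A = 7.99515 × 6.9 × 2.2125 = 122.056 kN.
I_c = b·h³/36 = 2.5 × 1.77³/36 = 0.385086 m⁴.
Centre of pressure: y_p = y_c + I_c/(y_c·A) = 6.9 + 0.385086/(6.9 × 2.2125) = 6.9 + 0.0252247 = 6.92522 m along the plane.
The resultant acts 0.59 + 0.0252247 = 0.615225 m (along the plate) below the hinge at the top edge, so the moment about the hinge is M = F × 0.615225 = 122.056 × 0.615225 = 75.0919 kN·m.

M ≈ 75.1 kN·m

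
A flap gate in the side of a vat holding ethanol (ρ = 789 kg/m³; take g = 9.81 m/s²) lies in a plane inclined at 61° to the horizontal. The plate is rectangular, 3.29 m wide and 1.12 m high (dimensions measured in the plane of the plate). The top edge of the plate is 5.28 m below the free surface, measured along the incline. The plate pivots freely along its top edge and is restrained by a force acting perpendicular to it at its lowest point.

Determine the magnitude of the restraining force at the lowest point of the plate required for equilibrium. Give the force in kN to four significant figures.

γ = ρg = 789 × 9.81 / 1000 = 7.74009 kN/m³.
Let θ = 61° be the plate's angle to the horizontal; measure y along the incline from where the plane meets the free surface. Vertical depth h = y·sinθ with sinθ = 0.874620.
The centroid lies 1.12/2 = 0.56 m below the top edge, so y_c = 5.28 + 0.56 = 5.84 m and h_c = 5.84 × 0.874620 = 5.10778 m.
A = 3.29 × 1.12 = 3.6848 m².
Resultant F = γ·h_c·A = 7.74009 × 5.10778 × 3.6848 = 145.677 kN.
I_c = b·h³/12 = 3.29 × 1.12³/12 = 0.385184 m⁴.
Centre of pressure: y_p = y_c + I_c/(y_c·A) = 5.84 + 0.385184/(5.84 × 3.6848) = 5.84 + 0.0178995 = 5.8579 m along the plane.
The resultant acts 0.56 + 0.0178995 = 0.5779 m (along the plate) below the hinge at the top edge, so the moment about the hinge is M = F × 0.5779 = 145.677 × 0.5779 = 84.1867 kN·m.
A normal force at the bottom, 1.12 m from the hinge, must supply this moment: P = 84.1867/1.12 = 75.1667 kN.

P ≈ 75.17 kN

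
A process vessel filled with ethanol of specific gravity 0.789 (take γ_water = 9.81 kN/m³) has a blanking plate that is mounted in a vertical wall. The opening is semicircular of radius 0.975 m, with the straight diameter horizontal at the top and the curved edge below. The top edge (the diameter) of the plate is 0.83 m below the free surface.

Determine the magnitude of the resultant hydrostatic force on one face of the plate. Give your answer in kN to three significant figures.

γ = 0.789 × 9.81 = 7.74009 kN/m³.
The centroid of a semicircle lies 4r/(3π) = 0.413803 m from the diameter, here below the top edge, so the centroid depth is h_c = 0.83 + 0.413803 = 1.2438 m.
A = πr²/2 = π × 0.975²/2 = 1.49324 m².
Resultant F = γ·h_c·A = 7.74009 × 1.2438 × 1.49324 = 14.3756 kN.

F ≈ 14.4 kN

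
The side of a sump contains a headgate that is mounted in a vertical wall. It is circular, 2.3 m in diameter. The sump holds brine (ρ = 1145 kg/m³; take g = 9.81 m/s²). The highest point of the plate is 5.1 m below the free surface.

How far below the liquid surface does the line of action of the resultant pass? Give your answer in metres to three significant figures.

h_p = 6.30 m

γ = ρg = 1145 × 9.81 / 1000 = 11.23245 kN/m³.
The centroid is at the centre, 1.15 m below the top of the plate, so the centroid depth is h_c = 5.1 + 1.15 = 6.25 m.
A = π(1.15)² = 4.15476 m².
Resultant F = γ·h_c·A = 11.23245 × 6.25 × 4.15476 = 291.676 kN.
I_c = πr⁴/4 = π × 1.15⁴/4 = 1.37367 m⁴.
Centre of pressure: y_p = y_c + I_c/(y_c·A) = 6.25 + 1.37367/(6.25 × 4.15476) = 6.25 + 0.0529001 = 6.3029 m along the plane.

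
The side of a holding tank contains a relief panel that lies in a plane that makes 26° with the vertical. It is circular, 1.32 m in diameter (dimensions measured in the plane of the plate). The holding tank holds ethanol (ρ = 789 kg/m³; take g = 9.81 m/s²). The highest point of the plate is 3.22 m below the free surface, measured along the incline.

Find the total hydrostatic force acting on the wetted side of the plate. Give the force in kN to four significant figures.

F ≈ 36.94 kN

γ = ρg = 789 × 9.81 / 1000 = 7.74009 kN/m³.
The plate makes 26° with the vertical, i.e. θ = 90° − 26° = 64° to the horizontal. Measuring y along the incline from the free-surface line, vertical depth h = y·sinθ with sinθ = 0.898794.
The centroid is at the centre, 0.66 m below the top of the plate, so y_c = 3.22 + 0.66 = 3.88 m and h_c = 3.88 × 0.898794 = 3.48732 m.
A = π(0.66)² = 1.36848 m².
Resultant F = γ·h_c·A = 7.74009 × 3.48732 × 1.36848 = 36.9382 kN.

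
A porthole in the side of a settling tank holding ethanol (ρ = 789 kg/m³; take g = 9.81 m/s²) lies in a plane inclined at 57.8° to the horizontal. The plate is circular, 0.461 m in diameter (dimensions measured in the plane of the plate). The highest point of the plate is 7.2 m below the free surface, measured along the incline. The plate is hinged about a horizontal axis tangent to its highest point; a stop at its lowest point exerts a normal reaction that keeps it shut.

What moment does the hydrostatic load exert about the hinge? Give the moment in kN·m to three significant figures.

γ = ρg = 789 × 9.81 / 1000 = 7.74009 kN/m³.
Let θ = 57.8° be the plate's angle to the horizontal; measure y along the incline from where the plane meets the free surface. Vertical depth h = y·sinθ with sinθ = 0.846193.
The centroid is at the centre, 0.2305 m below the top of the plate, so y_c = 7.2 + 0.2305 = 7.4305 m and h_c = 7.4305 × 0.846193 = 6.28764 m.
A = π(0.2305)² = 0.166914 m².
Resultant F = γ·h_c·A = 7.74009 × 6.28764 × 0.166914 = 8.12319 kN.
I_c = πr⁴/4 = π × 0.2305⁴/4 = 0.00221704 m⁴.
Centre of pressure: y_p = y_c + I_c/(y_c·A) = 7.4305 + 0.00221704/(7.4305 × 0.166914) = 7.4305 + 0.00178757 = 7.43229 m along the plane.
The resultant acts 0.2305 + 0.00178757 = 0.232288 m (along the plate) below the hinge at the top edge, so the moment about the hinge is M = F × 0.232288 = 8.12319 × 0.232288 = 1.88692 kN·m.

M ≈ 1.89 kN·m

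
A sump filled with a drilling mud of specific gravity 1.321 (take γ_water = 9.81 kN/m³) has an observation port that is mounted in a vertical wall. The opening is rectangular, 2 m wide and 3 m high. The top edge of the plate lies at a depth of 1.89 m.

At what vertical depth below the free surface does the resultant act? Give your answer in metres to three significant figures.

γ = 1.321 × 9.81 = 12.95901 kN/m³.
The centroid lies 3/2 = 1.5 m below the top edge, so the centroid depth is h_c = 1.89 + 1.5 = 3.39 m.
A = 2 × 3 = 6 m².
Resultant F = γ·h_c·A = 12.95901 × 3.39 × 6 = 263.586 kN.
I_c = b·h³/12 = 2 × 3³/12 = 4.5 m⁴.
Centre of pressure: y_p = y_c + I_c/(y_c·A) = 3.39 + 4.5/(3.39 × 6) = 3.39 + 0.221239 = 3.61124 m along the plane.

h_p = 3.61 m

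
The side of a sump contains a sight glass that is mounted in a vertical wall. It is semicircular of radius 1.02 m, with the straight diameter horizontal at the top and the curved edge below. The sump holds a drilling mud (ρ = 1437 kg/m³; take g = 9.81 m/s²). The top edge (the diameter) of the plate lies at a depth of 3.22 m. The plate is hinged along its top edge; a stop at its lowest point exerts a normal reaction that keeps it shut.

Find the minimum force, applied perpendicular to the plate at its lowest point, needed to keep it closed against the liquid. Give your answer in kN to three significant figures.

γ = ρg = 1437 × 9.81 / 1000 = 14.09697 kN/m³.
The centroid of a semicircle lies 4r/(3π) = 0.432901 m from the diameter, here below the top edge, so the centroid depth is h_c = 3.22 + 0.432901 = 3.6529 m.
A = πr²/2 = π × 1.02²/2 = 1.63426 m².
Resultant F = γ·h_c·A = 14.09697 × 3.6529 × 1.63426 = 84.1559 kN.
I_c = (π/8 − 8/(9π))·r⁴ = 0.109757 × 1.02⁴ = 0.118805 m⁴.
Centre of pressure: y_p = y_c + I_c/(y_c·A) = 3.6529 + 0.118805/(3.6529 × 1.63426) = 3.6529 + 0.019901 = 3.6728 m along the plane.
The resultant acts 0.432901 + 0.019901 = 0.452802 m (along the plate) below the hinge at the top edge, so the moment about the hinge is M = F × 0.452802 = 84.1559 × 0.452802 = 38.106 kN·m.
A normal force at the bottom, 1.02 m from the hinge, must supply this moment: P = 38.106/1.02 = 37.3588 kN.

P ≈ 37.4 kN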